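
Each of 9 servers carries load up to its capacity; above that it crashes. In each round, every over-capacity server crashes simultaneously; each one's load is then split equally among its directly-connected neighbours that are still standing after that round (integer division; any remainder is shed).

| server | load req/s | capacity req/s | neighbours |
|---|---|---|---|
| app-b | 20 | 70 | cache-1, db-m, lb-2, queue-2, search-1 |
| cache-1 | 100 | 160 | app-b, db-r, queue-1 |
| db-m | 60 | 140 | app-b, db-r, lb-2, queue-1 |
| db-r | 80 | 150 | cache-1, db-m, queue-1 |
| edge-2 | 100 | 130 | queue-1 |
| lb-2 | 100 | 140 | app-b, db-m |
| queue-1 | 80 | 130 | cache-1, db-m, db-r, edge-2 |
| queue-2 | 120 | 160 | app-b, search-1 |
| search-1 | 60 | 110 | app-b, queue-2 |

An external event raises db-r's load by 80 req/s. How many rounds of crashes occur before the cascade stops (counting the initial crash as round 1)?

5

Round 1 — db-r at 160 > 150. db-r crashes.
  db-r sheds 160 req/s to cache-1, db-m, queue-1: 53 each (1 lost).
    cache-1: 100+53 = 153 ≤ 160
    db-m: 60+53 = 113 ≤ 140
    queue-1: 80+53 = 133 > 130
Round 2 — queue-1 crashes.
  queue-1 sheds 133 req/s to cache-1, db-m, edge-2: 44 each (1 lost).
    cache-1: 153+44 = 197 > 160
    db-m: 113+44 = 157 > 140
    edge-2: 100+44 = 144 > 130
Round 3 — cache-1, db-m, edge-2 crash.
  cache-1 sheds 197 req/s to app-b: 197 each.
    app-b: 20+197 = 217 > 70
  db-m sheds 157 req/s to app-b, lb-2: 78 each (1 lost).
    app-b: 217+78 = 295 > 70
    lb-2: 100+78 = 178 > 140
  edge-2 sheds 144 req/s: no online neighbours, lost.
Round 4 — app-b, lb-2 crash.
  app-b sheds 295 req/s to queue-2, search-1: 147 each (1 lost).
    queue-2: 120+147 = 267 > 160
    search-1: 60+147 = 207 > 110
  lb-2 sheds 178 req/s: no online neighbours, lost.
Round 5 — queue-2, search-1 crash.
  queue-2 sheds 267 req/s: no online neighbours, lost.
  search-1 sheds 207 req/s: no online neighbours, lost.
No further crashes.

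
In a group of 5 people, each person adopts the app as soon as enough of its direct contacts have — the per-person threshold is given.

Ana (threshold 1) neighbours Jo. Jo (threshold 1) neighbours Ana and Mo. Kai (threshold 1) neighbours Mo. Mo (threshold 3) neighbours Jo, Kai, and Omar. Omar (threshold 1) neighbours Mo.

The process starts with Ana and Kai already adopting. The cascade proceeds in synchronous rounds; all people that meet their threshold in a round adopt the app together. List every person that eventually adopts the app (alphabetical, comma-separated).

Ana, Jo, Kai

Round 1 — Ana, Kai adopt the app (initial).
Round 2 — checking thresholds:
  Jo: 1 of 2 neighbours ≥ 1, adopts the app.
  Mo: 1 of 3 neighbours < 3, not yet.
Round 3 — no new adoptions; cascade stops.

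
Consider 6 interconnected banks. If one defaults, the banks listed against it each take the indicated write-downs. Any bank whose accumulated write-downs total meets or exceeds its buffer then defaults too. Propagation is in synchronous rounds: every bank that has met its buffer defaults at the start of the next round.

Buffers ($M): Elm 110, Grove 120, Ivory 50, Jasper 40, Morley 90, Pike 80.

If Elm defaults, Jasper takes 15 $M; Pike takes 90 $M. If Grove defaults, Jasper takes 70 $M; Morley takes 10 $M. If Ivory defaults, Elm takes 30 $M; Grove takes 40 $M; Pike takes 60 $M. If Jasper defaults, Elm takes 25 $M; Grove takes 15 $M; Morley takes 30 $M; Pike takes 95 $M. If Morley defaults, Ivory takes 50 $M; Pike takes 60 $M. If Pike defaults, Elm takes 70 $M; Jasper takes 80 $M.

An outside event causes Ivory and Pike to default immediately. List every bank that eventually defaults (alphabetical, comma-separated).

Elm, Ivory, Jasper, Pike

Round 1 — Ivory, Pike default (initial).
  Elm: +30+70 → 100 < 110
  Grove: +40 → 40 < 120
  Jasper: +80 → 80 ≥ 40
Round 2 — Jasper defaults.
  Elm: +25 → 125 ≥ 110
  Grove: +15 → 55 < 120
  Morley: +30 → 30 < 90
Round 3 — Elm defaults.
No further defaults.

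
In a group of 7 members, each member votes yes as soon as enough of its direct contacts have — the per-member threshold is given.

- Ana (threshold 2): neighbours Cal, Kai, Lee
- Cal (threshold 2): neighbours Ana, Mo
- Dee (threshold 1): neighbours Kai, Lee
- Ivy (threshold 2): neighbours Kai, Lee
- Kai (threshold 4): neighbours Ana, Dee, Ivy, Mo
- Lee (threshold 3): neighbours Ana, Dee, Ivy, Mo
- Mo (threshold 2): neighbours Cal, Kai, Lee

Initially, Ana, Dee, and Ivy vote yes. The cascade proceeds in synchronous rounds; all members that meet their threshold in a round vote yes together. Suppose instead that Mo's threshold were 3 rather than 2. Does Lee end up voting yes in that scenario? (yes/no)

yes

With Mo's threshold at 3:
Round 1 — Ana, Dee, Ivy vote yes (initial).
Round 2 — checking thresholds:
  Cal: 1 of 2 neighbours < 2, not yet.
  Kai: 3 of 4 neighbours < 4, not yet.
  Lee: 3 of 4 neighbours ≥ 3, votes yes.
Round 3 — no new yes votes; cascade stops.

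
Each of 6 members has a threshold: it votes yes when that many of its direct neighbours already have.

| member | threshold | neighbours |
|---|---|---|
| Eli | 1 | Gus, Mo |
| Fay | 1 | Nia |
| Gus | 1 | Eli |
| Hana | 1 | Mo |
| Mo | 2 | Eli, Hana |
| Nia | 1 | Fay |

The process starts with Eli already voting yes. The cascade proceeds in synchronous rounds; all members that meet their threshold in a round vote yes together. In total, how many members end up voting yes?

2

Round 1 — Eli votes yes (initial).
Round 2 — checking thresholds:
  Gus: 1 of 1 neighbours ≥ 1, votes yes.
  Mo: 1 of 2 neighbours < 2, holds.
Round 3 — no new yes votes; cascade stops.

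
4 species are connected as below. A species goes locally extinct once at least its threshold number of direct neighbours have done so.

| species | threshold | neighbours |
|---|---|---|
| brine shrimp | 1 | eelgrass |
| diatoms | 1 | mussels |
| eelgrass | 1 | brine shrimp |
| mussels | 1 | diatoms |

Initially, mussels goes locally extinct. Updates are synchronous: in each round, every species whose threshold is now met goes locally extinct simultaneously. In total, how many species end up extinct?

2

Round 1 — mussels goes locally extinct (initial).
Round 2 — checking thresholds:
  diatoms: 1 of 1 neighbours ≥ 1, goes locally extinct.
Round 3 — no new extinctions; cascade stops.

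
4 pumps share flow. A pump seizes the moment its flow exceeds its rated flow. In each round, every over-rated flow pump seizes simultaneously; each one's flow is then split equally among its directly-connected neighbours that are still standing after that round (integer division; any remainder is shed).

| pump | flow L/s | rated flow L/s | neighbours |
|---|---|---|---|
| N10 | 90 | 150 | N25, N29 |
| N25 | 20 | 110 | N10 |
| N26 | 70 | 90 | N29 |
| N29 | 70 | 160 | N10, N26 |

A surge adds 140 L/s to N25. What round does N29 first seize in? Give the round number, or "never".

3

Round 1 — N25 at 160 > 110. N25 seizes.
  N25 sheds 160 L/s to N10: 160 each.
    N10: 90+160 = 250 > 150
Round 2 — N10 seizes.
  N10 sheds 250 L/s to N29: 250 each.
    N29: 70+250 = 320 > 160
Round 3 — N29 seizes.
  N29 sheds 320 L/s to N26: 320 each.
    N26: 70+320 = 390 > 90
Round 4 — N26 seizes.
  N26 sheds 390 L/s: no online neighbours, lost.
No further seizures.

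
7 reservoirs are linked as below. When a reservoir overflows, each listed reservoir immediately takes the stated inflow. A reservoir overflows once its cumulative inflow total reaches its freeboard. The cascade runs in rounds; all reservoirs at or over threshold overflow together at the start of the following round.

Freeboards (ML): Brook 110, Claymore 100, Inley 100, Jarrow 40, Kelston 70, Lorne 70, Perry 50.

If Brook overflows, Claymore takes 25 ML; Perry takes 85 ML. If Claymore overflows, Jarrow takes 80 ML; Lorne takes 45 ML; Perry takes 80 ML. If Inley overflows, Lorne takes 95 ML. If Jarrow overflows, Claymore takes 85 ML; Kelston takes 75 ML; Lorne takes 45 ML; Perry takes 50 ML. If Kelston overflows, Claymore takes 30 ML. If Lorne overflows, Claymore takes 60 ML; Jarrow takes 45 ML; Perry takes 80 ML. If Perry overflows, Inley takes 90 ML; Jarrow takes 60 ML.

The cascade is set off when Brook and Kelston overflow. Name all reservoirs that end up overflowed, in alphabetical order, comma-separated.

Round 1 — Brook, Kelston overflow (initial).
  Claymore: +25+30 → 55 < 100
  Perry: +85 → 85 ≥ 50
Round 2 — Perry overflows.
  Inley: +90 → 90 < 100
  Jarrow: +60 → 60 ≥ 40
Round 3 — Jarrow overflows.
  Claymore: +85 → 140 ≥ 100
  Lorne: +45 → 45 < 70
Round 4 — Claymore overflows.
  Lorne: +45 → 90 ≥ 70
Round 5 — Lorne overflows.
No further overflows.

Brook, Claymore, Jarrow, Kelston, Lorne, Perry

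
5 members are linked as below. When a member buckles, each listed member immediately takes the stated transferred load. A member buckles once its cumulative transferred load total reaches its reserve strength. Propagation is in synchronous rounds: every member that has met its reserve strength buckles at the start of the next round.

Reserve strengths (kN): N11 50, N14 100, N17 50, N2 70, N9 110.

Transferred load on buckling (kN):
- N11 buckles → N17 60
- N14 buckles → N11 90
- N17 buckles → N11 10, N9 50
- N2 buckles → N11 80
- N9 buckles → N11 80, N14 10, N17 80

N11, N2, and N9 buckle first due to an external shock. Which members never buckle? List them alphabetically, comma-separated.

Round 1 — N11, N2, N9 buckle (initial).
  N14: +10 → 10 < 100
  N17: +60+80 → 140 ≥ 50
Round 2 — N17 buckles.
No further bucklings.

N14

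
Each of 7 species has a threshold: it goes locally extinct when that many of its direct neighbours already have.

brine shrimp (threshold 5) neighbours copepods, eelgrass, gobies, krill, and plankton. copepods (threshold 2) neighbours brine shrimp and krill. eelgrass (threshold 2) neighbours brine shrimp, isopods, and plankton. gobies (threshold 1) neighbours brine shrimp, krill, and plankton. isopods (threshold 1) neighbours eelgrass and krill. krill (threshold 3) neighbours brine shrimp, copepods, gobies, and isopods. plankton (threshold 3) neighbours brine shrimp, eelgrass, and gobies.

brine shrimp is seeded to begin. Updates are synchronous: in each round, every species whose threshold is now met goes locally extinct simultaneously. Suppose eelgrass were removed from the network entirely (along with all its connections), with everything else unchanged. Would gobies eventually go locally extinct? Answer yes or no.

With eelgrass removed:
Round 1 — brine shrimp goes locally extinct (initial).
Round 2 — checking thresholds:
  copepods: 1 of 2 neighbours < 2, not yet.
  gobies: 1 of 3 neighbours ≥ 1, goes locally extinct.
  krill: 1 of 4 neighbours < 3, not yet.
  plankton: 1 of 2 neighbours < 3, not yet.
Round 3 — no new extinctions; cascade stops.

yes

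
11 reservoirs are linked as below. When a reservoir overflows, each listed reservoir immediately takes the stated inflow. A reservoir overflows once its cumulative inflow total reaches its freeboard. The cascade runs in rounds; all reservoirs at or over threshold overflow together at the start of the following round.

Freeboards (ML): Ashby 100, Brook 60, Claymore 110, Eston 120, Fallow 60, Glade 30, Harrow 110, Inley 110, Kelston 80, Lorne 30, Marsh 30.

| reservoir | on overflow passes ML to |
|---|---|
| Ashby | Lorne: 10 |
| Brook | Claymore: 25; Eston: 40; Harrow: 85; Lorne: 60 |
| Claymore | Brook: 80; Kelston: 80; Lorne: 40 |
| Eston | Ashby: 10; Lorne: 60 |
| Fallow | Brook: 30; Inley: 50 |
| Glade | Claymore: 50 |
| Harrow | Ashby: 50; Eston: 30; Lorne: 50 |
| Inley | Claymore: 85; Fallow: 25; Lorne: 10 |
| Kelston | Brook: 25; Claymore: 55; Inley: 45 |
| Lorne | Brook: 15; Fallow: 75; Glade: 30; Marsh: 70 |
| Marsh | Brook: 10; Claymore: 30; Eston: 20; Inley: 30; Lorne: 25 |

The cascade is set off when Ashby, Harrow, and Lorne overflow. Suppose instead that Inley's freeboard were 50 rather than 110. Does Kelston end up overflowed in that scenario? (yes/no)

yes

With Inley's freeboard at 50:
Round 1 — Ashby, Harrow, Lorne overflow (initial).
  Brook: +15 → 15 < 60
  Eston: +30 → 30 < 120
  Fallow: +75 → 75 ≥ 60
  Glade: +30 → 30 ≥ 30
  Marsh: +70 → 70 ≥ 30
Round 2 — Fallow, Glade, Marsh overflow.
  Brook: +30+10 → 55 < 60
  Claymore: +50+30 → 80 < 110
  Eston: +20 → 50 < 120
  Inley: +50+30 → 80 ≥ 50
Round 3 — Inley overflows.
  Claymore: +85 → 165 ≥ 110
Round 4 — Claymore overflows.
  Brook: +80 → 135 ≥ 60
  Kelston: +80 → 80 ≥ 80
Round 5 — Brook, Kelston overflow.
  Eston: +40 → 90 < 120
No further overflows.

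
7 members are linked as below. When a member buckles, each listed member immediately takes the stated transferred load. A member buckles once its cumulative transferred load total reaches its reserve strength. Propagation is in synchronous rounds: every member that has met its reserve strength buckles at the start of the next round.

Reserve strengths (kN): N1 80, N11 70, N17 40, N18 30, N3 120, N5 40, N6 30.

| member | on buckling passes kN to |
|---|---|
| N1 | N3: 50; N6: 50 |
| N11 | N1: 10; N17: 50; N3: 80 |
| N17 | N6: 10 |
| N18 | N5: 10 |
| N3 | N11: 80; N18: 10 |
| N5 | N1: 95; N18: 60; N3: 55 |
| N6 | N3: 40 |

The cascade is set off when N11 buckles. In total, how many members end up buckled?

2

Round 1 — N11 buckles (initial).
  N1: +10 → 10 < 80
  N17: +50 → 50 ≥ 40
  N3: +80 → 80 < 120
Round 2 — N17 buckles.
  N6: +10 → 10 < 30
No further bucklings.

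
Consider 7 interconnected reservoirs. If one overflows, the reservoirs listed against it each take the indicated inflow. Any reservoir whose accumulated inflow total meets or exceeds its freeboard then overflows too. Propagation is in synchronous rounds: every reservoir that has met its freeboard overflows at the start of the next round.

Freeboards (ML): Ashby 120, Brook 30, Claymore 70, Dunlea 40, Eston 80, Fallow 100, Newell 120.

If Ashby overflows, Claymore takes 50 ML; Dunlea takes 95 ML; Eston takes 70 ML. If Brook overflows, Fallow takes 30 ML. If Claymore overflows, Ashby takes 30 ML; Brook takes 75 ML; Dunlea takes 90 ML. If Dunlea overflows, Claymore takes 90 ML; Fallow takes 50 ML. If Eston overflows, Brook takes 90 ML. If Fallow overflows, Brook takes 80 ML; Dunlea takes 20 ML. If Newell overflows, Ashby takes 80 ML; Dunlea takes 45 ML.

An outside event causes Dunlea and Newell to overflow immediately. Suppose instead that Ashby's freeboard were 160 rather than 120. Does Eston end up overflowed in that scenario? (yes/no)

no

With Ashby's freeboard at 160:
Round 1 — Dunlea, Newell overflow (initial).
  Ashby: +80 → 80 < 160
  Claymore: +90 → 90 ≥ 70
  Fallow: +50 → 50 < 100
Round 2 — Claymore overflows.
  Ashby: +30 → 110 < 160
  Brook: +75 → 75 ≥ 30
Round 3 — Brook overflows.
  Fallow: +30 → 80 < 100
No further overflows.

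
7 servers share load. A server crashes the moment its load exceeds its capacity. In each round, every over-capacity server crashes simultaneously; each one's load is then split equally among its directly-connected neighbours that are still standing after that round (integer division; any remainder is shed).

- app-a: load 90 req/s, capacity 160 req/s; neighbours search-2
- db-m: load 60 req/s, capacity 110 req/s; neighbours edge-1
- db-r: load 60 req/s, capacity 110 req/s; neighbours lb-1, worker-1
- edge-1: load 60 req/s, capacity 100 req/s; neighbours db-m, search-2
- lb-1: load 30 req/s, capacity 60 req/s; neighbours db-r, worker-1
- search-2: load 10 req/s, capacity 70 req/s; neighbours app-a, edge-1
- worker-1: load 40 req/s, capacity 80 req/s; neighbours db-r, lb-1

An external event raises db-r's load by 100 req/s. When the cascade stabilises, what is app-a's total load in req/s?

90

Round 1 — db-r at 160 > 110. db-r crashes.
  db-r sheds 160 req/s to lb-1, worker-1: 80 each.
    lb-1: 30+80 = 110 > 60
    worker-1: 40+80 = 120 > 80
Round 2 — lb-1, worker-1 crash.
  lb-1 sheds 110 req/s: no online neighbours, lost.
  worker-1 sheds 120 req/s: no online neighbours, lost.
No further crashes.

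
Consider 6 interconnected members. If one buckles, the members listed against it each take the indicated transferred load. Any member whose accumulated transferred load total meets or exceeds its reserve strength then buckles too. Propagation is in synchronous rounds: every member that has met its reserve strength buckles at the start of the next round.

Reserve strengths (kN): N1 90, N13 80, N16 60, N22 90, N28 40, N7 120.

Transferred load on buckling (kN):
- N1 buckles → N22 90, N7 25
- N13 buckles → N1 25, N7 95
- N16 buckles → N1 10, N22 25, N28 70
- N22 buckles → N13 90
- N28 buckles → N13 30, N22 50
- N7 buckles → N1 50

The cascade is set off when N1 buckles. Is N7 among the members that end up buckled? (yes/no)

yes

Round 1 — N1 buckles (initial).
  N22: +90 → 90 ≥ 90
  N7: +25 → 25 < 120
Round 2 — N22 buckles.
  N13: +90 → 90 ≥ 80
Round 3 — N13 buckles.
  N7: +95 → 120 ≥ 120
Round 4 — N7 buckles.
No further bucklings.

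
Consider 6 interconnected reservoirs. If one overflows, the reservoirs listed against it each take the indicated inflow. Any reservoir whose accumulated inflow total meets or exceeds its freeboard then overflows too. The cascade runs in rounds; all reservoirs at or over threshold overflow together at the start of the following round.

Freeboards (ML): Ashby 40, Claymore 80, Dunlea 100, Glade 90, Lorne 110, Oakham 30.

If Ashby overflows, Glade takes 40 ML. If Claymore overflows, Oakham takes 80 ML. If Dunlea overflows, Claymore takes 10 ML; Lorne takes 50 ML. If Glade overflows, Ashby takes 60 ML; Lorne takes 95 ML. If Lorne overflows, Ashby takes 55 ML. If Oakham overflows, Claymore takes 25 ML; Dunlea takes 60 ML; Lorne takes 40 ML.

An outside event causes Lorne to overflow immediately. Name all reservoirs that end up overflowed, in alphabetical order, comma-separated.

Round 1 — Lorne overflows (initial).
  Ashby: +55 → 55 ≥ 40
Round 2 — Ashby overflows.
  Glade: +40 → 40 < 90
No further overflows.

Ashby, Lorne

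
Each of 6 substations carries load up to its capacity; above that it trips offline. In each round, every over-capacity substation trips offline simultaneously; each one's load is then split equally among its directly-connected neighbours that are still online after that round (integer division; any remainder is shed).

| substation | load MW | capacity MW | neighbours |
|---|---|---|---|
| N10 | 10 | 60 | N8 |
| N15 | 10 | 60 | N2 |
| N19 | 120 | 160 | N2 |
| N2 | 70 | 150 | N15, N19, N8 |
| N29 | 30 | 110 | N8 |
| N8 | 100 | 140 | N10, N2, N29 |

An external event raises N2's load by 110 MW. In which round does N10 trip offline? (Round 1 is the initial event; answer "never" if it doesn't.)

Round 1 — N2 at 180 > 150. N2 trips offline.
  N2 sheds 180 MW to N15, N19, N8: 60 each.
    N15: 10+60 = 70 > 60
    N19: 120+60 = 180 > 160
    N8: 100+60 = 160 > 140
Round 2 — N15, N19, N8 trip offline.
  N15 sheds 70 MW: no online neighbours, lost.
  N19 sheds 180 MW: no online neighbours, lost.
  N8 sheds 160 MW to N10, N29: 80 each.
    N10: 10+80 = 90 > 60
    N29: 30+80 = 110 ≤ 110
Round 3 — N10 trips offline.
  N10 sheds 90 MW: no online neighbours, lost.
No further trips.

3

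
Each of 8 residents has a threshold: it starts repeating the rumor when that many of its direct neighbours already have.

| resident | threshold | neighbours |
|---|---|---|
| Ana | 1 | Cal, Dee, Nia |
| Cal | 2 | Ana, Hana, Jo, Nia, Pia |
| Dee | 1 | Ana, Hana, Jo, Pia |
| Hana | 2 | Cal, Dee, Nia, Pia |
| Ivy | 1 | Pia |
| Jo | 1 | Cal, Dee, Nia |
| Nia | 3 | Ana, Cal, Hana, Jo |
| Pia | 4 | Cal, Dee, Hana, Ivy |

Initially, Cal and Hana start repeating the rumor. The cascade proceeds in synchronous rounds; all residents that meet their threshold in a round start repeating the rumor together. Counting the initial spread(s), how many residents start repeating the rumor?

Round 1 — Cal, Hana start repeating the rumor (initial).
Round 2 — checking thresholds:
  Ana: 1 of 3 neighbours ≥ 1, starts repeating the rumor.
  Dee: 1 of 4 neighbours ≥ 1, starts repeating the rumor.
  Jo: 1 of 3 neighbours ≥ 1, starts repeating the rumor.
  Nia: 2 of 4 neighbours < 3, not yet.
  Pia: 2 of 4 neighbours < 4, not yet.
Round 3 — checking thresholds:
  Nia: 4 of 4 neighbours ≥ 3, starts repeating the rumor.
  Pia: 3 of 4 neighbours < 4, not yet.
Round 4 — no new spreads; cascade stops.

6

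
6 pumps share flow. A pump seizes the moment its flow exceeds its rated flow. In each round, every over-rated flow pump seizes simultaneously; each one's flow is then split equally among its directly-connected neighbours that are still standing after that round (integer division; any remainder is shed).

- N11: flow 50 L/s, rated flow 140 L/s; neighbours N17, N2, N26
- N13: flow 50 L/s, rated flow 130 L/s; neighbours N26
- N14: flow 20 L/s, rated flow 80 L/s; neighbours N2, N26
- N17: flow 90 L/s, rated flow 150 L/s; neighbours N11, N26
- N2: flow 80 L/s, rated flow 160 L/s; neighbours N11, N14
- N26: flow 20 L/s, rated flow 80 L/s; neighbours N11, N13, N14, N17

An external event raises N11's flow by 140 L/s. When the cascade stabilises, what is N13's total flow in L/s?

91

Round 1 — N11 at 190 > 140. N11 seizes.
  N11 sheds 190 L/s to N17, N2, N26: 63 each (1 lost).
    N17: 90+63 = 153 > 150
    N2: 80+63 = 143 ≤ 160
    N26: 20+63 = 83 > 80
Round 2 — N17, N26 seize.
  N17 sheds 153 L/s: no online neighbours, lost.
  N26 sheds 83 L/s to N13, N14: 41 each (1 lost).
    N13: 50+41 = 91 ≤ 130
    N14: 20+41 = 61 ≤ 80
No further seizures.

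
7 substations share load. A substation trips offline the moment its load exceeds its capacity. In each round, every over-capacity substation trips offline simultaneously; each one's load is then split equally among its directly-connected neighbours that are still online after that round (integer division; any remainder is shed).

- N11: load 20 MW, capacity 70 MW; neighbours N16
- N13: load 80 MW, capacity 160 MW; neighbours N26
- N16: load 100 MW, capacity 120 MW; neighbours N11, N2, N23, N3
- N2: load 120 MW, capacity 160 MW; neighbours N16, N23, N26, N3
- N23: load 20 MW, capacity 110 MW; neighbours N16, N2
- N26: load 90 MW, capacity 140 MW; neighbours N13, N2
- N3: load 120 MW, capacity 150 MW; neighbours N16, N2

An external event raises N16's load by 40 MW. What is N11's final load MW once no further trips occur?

55

Round 1 — N16 at 140 > 120. N16 trips offline.
  N16 sheds 140 MW to N11, N2, N23, N3: 35 each.
    N11: 20+35 = 55 ≤ 70
    N2: 120+35 = 155 ≤ 160
    N23: 20+35 = 55 ≤ 110
    N3: 120+35 = 155 > 150
Round 2 — N3 trips offline.
  N3 sheds 155 MW to N2: 155 each.
    N2: 155+155 = 310 > 160
Round 3 — N2 trips offline.
  N2 sheds 310 MW to N23, N26: 155 each.
    N23: 55+155 = 210 > 110
    N26: 90+155 = 245 > 140
Round 4 — N23, N26 trip offline.
  N23 sheds 210 MW: no online neighbours, lost.
  N26 sheds 245 MW to N13: 245 each.
    N13: 80+245 = 325 > 160
Round 5 — N13 trips offline.
  N13 sheds 325 MW: no online neighbours, lost.
No further trips.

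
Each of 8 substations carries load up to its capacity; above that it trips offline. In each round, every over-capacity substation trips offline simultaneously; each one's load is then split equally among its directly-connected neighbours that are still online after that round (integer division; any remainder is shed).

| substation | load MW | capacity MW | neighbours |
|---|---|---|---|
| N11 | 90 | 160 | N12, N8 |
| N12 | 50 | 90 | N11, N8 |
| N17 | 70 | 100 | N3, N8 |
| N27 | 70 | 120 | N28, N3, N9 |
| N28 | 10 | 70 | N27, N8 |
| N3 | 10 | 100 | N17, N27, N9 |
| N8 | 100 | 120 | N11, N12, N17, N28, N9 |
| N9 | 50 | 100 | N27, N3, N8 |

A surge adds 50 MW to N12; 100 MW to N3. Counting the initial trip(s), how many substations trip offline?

Round 1 — N12 at 100 > 90; N3 at 110 > 100. N12, N3 trip offline.
  N12 sheds 100 MW to N11, N8: 50 each.
    N11: 90+50 = 140 ≤ 160
    N8: 100+50 = 150 > 120
  N3 sheds 110 MW to N17, N27, N9: 36 each (2 lost).
    N17: 70+36 = 106 > 100
    N27: 70+36 = 106 ≤ 120
    N9: 50+36 = 86 ≤ 100
Round 2 — N17, N8 trip offline.
  N17 sheds 106 MW: no online neighbours, lost.
  N8 sheds 150 MW to N11, N28, N9: 50 each.
    N11: 140+50 = 190 > 160
    N28: 10+50 = 60 ≤ 70
    N9: 86+50 = 136 > 100
Round 3 — N11, N9 trip offline.
  N11 sheds 190 MW: no online neighbours, lost.
  N9 sheds 136 MW to N27: 136 each.
    N27: 106+136 = 242 > 120
Round 4 — N27 trips offline.
  N27 sheds 242 MW to N28: 242 each.
    N28: 60+242 = 302 > 70
Round 5 — N28 trips offline.
  N28 sheds 302 MW: no online neighbours, lost.
No further trips.

8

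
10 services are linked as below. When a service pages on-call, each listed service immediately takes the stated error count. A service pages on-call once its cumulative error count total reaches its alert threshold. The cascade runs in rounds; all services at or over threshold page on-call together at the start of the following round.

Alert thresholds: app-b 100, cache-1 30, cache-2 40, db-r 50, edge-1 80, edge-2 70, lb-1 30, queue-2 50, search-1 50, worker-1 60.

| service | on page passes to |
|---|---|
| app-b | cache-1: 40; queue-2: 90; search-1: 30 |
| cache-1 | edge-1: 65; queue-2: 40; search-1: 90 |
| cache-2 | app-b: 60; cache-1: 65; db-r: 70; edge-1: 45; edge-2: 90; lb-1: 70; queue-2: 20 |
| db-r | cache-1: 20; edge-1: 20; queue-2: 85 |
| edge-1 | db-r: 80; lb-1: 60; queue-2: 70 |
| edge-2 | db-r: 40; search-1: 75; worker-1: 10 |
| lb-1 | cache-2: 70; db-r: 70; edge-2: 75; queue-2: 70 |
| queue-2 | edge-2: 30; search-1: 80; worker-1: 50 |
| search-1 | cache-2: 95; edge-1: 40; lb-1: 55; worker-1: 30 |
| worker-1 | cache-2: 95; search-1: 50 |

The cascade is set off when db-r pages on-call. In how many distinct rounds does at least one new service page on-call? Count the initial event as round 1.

Round 1 — db-r pages on-call (initial).
  cache-1: +20 → 20 < 30
  edge-1: +20 → 20 < 80
  queue-2: +85 → 85 ≥ 50
Round 2 — queue-2 pages on-call.
  edge-2: +30 → 30 < 70
  search-1: +80 → 80 ≥ 50
  worker-1: +50 → 50 < 60
Round 3 — search-1 pages on-call.
  cache-2: +95 → 95 ≥ 40
  edge-1: +40 → 60 < 80
  lb-1: +55 → 55 ≥ 30
  worker-1: +30 → 80 ≥ 60
Round 4 — cache-2, lb-1, worker-1 page on-call.
  app-b: +60 → 60 < 100
  cache-1: +65 → 85 ≥ 30
  edge-1: +45 → 105 ≥ 80
  edge-2: +90+75 → 195 ≥ 70
Round 5 — cache-1, edge-1, edge-2 page on-call.
No further pages.

5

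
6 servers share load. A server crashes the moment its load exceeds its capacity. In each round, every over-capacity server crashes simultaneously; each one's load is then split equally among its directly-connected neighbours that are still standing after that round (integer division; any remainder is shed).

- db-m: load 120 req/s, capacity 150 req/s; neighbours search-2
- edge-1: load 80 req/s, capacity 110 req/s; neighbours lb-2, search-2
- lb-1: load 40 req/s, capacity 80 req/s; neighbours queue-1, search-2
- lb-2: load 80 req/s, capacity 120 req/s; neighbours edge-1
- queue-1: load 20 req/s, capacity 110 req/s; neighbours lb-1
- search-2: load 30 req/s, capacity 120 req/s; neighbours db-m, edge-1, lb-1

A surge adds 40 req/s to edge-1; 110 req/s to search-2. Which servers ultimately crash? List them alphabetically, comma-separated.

Round 1 — edge-1 at 120 > 110; search-2 at 140 > 120. edge-1, search-2 crash.
  edge-1 sheds 120 req/s to lb-2: 120 each.
    lb-2: 80+120 = 200 > 120
  search-2 sheds 140 req/s to db-m, lb-1: 70 each.
    db-m: 120+70 = 190 > 150
    lb-1: 40+70 = 110 > 80
Round 2 — db-m, lb-1, lb-2 crash.
  db-m sheds 190 req/s: no online neighbours, lost.
  lb-1 sheds 110 req/s to queue-1: 110 each.
    queue-1: 20+110 = 130 > 110
  lb-2 sheds 200 req/s: no online neighbours, lost.
Round 3 — queue-1 crashes.
  queue-1 sheds 130 req/s: no online neighbours, lost.
No further crashes.

db-m, edge-1, lb-1, lb-2, queue-1, search-2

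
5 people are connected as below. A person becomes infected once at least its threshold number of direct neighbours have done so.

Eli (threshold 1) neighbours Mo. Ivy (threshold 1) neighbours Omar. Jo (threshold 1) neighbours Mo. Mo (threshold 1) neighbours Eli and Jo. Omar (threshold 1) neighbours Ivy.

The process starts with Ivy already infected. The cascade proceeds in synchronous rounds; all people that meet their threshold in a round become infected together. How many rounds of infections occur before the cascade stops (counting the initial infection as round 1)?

Round 1 — Ivy becomes infected (initial).
Round 2 — checking thresholds:
  Omar: 1 of 1 neighbours ≥ 1, becomes infected.
Round 3 — no new infections; cascade stops.

2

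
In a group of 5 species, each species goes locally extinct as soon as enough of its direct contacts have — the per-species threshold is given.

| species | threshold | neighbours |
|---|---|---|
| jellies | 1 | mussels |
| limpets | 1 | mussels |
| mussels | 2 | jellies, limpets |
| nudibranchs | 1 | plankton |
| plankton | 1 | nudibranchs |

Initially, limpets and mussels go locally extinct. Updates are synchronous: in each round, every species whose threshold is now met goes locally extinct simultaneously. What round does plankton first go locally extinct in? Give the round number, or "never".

never

Round 1 — limpets, mussels go locally extinct (initial).
Round 2 — checking thresholds:
  jellies: 1 of 1 neighbours ≥ 1, goes locally extinct.
Round 3 — no new extinctions; cascade stops.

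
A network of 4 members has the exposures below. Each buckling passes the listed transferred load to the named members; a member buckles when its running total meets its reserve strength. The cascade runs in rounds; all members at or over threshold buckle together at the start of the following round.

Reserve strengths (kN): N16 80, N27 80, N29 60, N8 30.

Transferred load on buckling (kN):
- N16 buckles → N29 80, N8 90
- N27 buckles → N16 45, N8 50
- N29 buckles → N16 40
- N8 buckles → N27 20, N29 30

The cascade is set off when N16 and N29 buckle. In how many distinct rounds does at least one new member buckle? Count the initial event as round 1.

Round 1 — N16, N29 buckle (initial).
  N8: +90 → 90 ≥ 30
Round 2 — N8 buckles.
  N27: +20 → 20 < 80
No further bucklings.

2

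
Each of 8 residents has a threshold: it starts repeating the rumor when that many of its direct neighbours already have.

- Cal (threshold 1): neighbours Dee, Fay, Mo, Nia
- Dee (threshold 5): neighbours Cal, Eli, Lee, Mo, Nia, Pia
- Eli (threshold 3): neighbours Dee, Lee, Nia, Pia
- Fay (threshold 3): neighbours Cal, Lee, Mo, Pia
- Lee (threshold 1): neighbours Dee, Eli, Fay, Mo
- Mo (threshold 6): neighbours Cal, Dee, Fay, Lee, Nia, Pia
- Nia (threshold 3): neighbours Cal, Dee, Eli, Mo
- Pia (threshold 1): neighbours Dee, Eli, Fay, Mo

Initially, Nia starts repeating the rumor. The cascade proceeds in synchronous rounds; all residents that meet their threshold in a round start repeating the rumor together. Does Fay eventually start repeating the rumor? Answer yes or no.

no

Round 1 — Nia starts repeating the rumor (initial).
Round 2 — checking thresholds:
  Cal: 1 of 4 neighbours ≥ 1, starts repeating the rumor.
  Dee: 1 of 6 neighbours < 5, holds.
  Eli: 1 of 4 neighbours < 3, holds.
  Mo: 1 of 6 neighbours < 6, holds.
Round 3 — no new spreads; cascade stops.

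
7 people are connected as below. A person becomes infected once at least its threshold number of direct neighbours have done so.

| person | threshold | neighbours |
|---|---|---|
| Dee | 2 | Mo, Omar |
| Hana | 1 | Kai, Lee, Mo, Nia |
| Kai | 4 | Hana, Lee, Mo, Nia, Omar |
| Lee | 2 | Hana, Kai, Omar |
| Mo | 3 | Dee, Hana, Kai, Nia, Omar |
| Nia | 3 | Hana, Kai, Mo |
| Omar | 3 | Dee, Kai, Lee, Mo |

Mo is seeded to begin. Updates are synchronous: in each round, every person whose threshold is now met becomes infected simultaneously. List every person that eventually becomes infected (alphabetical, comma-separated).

Round 1 — Mo becomes infected (initial).
Round 2 — checking thresholds:
  Dee: 1 of 2 neighbours < 2, holds.
  Hana: 1 of 4 neighbours ≥ 1, becomes infected.
  Kai: 1 of 5 neighbours < 4, holds.
  Nia: 1 of 3 neighbours < 3, holds.
  Omar: 1 of 4 neighbours < 3, holds.
Round 3 — no new infections; cascade stops.

Hana, Mo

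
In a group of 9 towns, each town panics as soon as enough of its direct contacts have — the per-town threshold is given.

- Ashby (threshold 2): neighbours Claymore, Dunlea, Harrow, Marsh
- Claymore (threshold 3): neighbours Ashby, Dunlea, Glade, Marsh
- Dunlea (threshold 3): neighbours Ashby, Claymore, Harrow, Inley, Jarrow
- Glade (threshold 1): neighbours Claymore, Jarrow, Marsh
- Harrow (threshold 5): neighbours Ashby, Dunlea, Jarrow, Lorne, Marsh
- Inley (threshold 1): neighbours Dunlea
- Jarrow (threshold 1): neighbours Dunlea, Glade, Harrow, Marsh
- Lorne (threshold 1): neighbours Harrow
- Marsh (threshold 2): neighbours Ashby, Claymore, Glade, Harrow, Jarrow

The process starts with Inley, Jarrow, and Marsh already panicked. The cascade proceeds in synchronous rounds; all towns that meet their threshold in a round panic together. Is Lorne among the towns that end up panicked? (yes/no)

no

Round 1 — Inley, Jarrow, Marsh panic (initial).
Round 2 — checking thresholds:
  Ashby: 1 of 4 neighbours < 2, not yet.
  Claymore: 1 of 4 neighbours < 3, not yet.
  Dunlea: 2 of 5 neighbours < 3, not yet.
  Glade: 2 of 3 neighbours ≥ 1, panics.
  Harrow: 2 of 5 neighbours < 5, not yet.
Round 3 — no new panics; cascade stops.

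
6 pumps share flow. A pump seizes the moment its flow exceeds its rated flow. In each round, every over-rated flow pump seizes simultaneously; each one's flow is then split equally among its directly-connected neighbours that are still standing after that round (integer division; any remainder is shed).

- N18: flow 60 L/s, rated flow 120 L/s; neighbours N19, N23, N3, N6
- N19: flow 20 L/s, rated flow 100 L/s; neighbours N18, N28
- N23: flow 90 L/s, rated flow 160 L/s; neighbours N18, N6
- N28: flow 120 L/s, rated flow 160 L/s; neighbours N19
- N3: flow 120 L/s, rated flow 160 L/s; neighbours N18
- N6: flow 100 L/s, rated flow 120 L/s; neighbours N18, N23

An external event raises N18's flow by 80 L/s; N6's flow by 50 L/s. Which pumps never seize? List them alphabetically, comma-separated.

Round 1 — N18 at 140 > 120; N6 at 150 > 120. N18, N6 seize.
  N18 sheds 140 L/s to N19, N23, N3: 46 each (2 lost).
    N19: 20+46 = 66 ≤ 100
    N23: 90+46 = 136 ≤ 160
    N3: 120+46 = 166 > 160
  N6 sheds 150 L/s to N23: 150 each.
    N23: 136+150 = 286 > 160
Round 2 — N23, N3 seize.
  N23 sheds 286 L/s: no online neighbours, lost.
  N3 sheds 166 L/s: no online neighbours, lost.
No further seizures.

N19, N28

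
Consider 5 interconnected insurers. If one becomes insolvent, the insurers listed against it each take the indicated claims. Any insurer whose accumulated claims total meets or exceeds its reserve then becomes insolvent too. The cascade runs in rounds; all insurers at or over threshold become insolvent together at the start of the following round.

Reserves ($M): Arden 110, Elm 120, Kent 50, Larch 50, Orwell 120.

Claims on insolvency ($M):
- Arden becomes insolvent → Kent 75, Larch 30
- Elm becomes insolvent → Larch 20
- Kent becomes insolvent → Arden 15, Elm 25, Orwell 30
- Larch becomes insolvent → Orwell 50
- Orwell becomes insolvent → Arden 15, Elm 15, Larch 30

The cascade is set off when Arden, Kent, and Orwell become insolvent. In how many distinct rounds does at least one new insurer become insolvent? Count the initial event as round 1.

2

Round 1 — Arden, Kent, Orwell become insolvent (initial).
  Elm: +25+15 → 40 < 120
  Larch: +30+30 → 60 ≥ 50
Round 2 — Larch becomes insolvent.
No further insolvencies.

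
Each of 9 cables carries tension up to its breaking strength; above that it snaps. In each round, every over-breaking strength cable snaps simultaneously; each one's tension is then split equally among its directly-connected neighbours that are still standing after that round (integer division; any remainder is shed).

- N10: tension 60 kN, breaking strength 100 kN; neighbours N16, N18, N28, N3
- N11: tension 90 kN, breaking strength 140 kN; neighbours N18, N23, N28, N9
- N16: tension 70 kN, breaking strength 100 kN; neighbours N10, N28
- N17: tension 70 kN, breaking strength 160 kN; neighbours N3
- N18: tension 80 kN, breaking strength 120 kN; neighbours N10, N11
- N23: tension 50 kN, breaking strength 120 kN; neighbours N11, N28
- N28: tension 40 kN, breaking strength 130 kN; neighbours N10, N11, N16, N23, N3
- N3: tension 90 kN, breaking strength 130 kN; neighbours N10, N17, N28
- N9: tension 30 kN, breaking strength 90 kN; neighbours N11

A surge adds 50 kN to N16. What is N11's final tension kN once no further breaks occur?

136

Round 1 — N16 at 120 > 100. N16 snaps.
  N16 sheds 120 kN to N10, N28: 60 each.
    N10: 60+60 = 120 > 100
    N28: 40+60 = 100 ≤ 130
Round 2 — N10 snaps.
  N10 sheds 120 kN to N18, N28, N3: 40 each.
    N18: 80+40 = 120 ≤ 120
    N28: 100+40 = 140 > 130
    N3: 90+40 = 130 ≤ 130
Round 3 — N28 snaps.
  N28 sheds 140 kN to N11, N23, N3: 46 each (2 lost).
    N11: 90+46 = 136 ≤ 140
    N23: 50+46 = 96 ≤ 120
    N3: 130+46 = 176 > 130
Round 4 — N3 snaps.
  N3 sheds 176 kN to N17: 176 each.
    N17: 70+176 = 246 > 160
Round 5 — N17 snaps.
  N17 sheds 246 kN: no online neighbours, lost.
No further breaks.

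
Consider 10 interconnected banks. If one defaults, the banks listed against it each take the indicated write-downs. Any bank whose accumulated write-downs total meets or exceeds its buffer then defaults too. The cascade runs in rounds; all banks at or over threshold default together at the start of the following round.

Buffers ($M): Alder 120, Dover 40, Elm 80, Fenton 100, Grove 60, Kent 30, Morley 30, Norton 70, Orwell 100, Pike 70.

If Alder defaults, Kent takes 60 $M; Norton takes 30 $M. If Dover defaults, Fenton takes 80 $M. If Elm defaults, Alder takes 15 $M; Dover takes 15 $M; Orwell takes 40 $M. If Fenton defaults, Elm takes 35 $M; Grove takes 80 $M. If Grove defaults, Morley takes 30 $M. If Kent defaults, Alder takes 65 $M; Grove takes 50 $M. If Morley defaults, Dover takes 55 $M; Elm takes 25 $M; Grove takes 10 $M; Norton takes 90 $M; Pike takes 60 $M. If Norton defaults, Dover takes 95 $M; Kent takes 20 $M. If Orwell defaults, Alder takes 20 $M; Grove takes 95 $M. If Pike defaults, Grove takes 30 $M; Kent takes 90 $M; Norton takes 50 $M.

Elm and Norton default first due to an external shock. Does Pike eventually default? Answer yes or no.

no

Round 1 — Elm, Norton default (initial).
  Alder: +15 → 15 < 120
  Dover: +15+95 → 110 ≥ 40
  Kent: +20 → 20 < 30
  Orwell: +40 → 40 < 100
Round 2 — Dover defaults.
  Fenton: +80 → 80 < 100
No further defaults.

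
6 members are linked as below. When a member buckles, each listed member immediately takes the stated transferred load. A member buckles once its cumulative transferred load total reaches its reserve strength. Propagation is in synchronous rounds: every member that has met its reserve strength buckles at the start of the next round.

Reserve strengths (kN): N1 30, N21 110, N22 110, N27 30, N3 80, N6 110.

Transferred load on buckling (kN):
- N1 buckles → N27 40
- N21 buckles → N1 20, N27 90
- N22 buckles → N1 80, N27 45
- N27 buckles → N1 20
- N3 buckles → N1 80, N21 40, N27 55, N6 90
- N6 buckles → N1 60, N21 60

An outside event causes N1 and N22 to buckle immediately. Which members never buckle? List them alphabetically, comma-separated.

Round 1 — N1, N22 buckle (initial).
  N27: +40+45 → 85 ≥ 30
Round 2 — N27 buckles.
No further bucklings.

N21, N3, N6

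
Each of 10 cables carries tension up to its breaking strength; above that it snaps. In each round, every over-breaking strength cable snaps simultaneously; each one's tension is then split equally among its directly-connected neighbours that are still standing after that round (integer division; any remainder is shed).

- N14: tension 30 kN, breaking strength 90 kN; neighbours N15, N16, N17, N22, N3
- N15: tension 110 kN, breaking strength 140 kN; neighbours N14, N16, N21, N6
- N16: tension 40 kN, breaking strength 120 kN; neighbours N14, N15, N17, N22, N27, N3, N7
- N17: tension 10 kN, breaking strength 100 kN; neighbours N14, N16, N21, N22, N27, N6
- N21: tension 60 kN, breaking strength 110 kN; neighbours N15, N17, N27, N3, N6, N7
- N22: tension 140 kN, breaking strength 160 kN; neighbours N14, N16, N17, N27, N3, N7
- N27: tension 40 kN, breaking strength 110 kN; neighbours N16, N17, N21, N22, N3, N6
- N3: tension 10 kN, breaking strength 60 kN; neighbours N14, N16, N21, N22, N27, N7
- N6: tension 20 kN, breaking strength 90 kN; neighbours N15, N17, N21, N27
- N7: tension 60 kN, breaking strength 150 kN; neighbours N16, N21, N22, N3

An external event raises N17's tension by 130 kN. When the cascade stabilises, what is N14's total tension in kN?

85

Round 1 — N17 at 140 > 100. N17 snaps.
  N17 sheds 140 kN to N14, N16, N21, N22, N27, N6: 23 each (2 lost).
    N14: 30+23 = 53 ≤ 90
    N16: 40+23 = 63 ≤ 120
    N21: 60+23 = 83 ≤ 110
    N22: 140+23 = 163 > 160
    N27: 40+23 = 63 ≤ 110
    N6: 20+23 = 43 ≤ 90
Round 2 — N22 snaps.
  N22 sheds 163 kN to N14, N16, N27, N3, N7: 32 each (3 lost).
    N14: 53+32 = 85 ≤ 90
    N16: 63+32 = 95 ≤ 120
    N27: 63+32 = 95 ≤ 110
    N3: 10+32 = 42 ≤ 60
    N7: 60+32 = 92 ≤ 150
No further breaks.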